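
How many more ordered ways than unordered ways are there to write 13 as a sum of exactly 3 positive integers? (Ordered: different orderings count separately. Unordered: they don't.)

52

Compositions: C(12,2) = 66.
Unordered (partitions into 3 parts): 14.
Difference: 66 − 14 = 52.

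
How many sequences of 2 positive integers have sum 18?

17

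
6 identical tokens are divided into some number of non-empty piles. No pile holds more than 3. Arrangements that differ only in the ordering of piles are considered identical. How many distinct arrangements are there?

They are:
3, 3
3, 2, 1
3, 1, 1, 1
2, 2, 2
2, 2, 1, 1
2, 1, 1, 1, 1
1, 1, 1, 1, 1, 1
Counting gives 7.

7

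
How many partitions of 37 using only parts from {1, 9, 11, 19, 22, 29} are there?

They are:
1,1,1,1,1,1,1,1,29
1,1,1,1,11,22
1,1,1,1,1,1,9,22
1,1,1,1,1,1,1,1,1,1,1,1,1,1,1,22
1,1,1,1,1,1,1,11,19
9,9,19
1,1,1,1,1,1,1,1,1,9,19
1,1,1,1,1,1,1,1,1,1,1,1,1,1,1,1,1,1,19
1,1,1,1,11,11,11
1,1,1,1,1,1,9,11,11
1,1,1,1,1,1,1,1,1,1,1,1,1,1,1,11,11
1,1,1,1,1,1,1,1,9,9,11
1,1,1,1,1,1,1,1,1,1,1,1,1,1,1,1,1,9,11
1,1,1,1,1,1,1,1,1,1,1,1,1,1,1,1,1,1,1,1,1,1,1,1,1,1,11
1,9,9,9,9
1,1,1,1,1,1,1,1,1,1,9,9,9
1,1,1,1,1,1,1,1,1,1,1,1,1,1,1,1,1,1,1,9,9
1,1,1,1,1,1,1,1,1,1,1,1,1,1,1,1,1,1,1,1,1,1,1,1,1,1,1,1,9
1,1,1,1,1,1,1,1,1,1,1,1,1,1,1,1,1,1,1,1,1,1,1,1,1,1,1,1,1,1,1,1,1,1,1,1,1
That's 19 in total.

19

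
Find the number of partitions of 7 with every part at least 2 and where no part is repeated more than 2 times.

4

They are:
7
5 + 2
4 + 3
3 + 2 + 2
Counting gives 4.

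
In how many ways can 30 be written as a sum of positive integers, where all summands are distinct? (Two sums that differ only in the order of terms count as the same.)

296

There are 296 such partitions.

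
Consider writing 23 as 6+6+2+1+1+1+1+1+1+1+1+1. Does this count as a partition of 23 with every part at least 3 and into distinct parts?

The parts sum to 23, and the condition 'every summand is at least 3' is violated.

No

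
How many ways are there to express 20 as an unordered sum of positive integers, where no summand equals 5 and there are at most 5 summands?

A full systematic count gives 138.

138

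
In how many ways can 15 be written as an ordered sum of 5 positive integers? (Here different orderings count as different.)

Equivalently, choose which 4 of the 14 gaps become plus signs: C(14,4) = 1001.

1001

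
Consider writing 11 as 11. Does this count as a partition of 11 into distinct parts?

Yes

The parts sum to 11, and the condition 'all summands are distinct' holds.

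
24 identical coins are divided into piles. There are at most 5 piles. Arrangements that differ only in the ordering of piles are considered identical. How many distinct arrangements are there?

Counting exhaustively, 333 partitions satisfy the conditions.

333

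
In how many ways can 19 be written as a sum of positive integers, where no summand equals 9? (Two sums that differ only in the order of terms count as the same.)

There are 448 such partitions.

448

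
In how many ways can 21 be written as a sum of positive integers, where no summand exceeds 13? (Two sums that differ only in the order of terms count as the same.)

There are 747 such partitions.

747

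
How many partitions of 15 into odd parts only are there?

27

There are too many to list fully; the first 12 (by largest part) are:
15
13,1,1
11,3,1
11,1,1,1,1
9,5,1
9,3,3
9,3,1,1,1
9,1,1,1,1,1,1
7,7,1
7,5,3
7,5,1,1,1
7,3,3,1,1
…and 15 more, for 27 total.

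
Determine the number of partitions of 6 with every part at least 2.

4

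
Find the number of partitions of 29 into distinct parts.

Enumerating by decreasing first part gives 256 partitions in all.

256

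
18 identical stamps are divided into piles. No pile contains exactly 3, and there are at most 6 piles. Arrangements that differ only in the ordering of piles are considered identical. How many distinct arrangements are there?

115

Counting exhaustively, 115 partitions satisfy the conditions.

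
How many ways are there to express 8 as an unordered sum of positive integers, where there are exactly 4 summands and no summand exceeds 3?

They are:
1, 1, 3, 3
1, 2, 2, 3
2, 2, 2, 2

3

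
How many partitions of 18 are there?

Direct enumeration gives 385 partitions.

385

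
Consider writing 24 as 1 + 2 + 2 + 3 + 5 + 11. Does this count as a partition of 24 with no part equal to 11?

The parts sum to 24, and the condition 'no summand equals 11' is violated.

No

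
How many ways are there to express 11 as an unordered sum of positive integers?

56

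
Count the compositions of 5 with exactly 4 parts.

4

Equivalently, choose which 3 of the 4 gaps become plus signs: C(4,3) = 4.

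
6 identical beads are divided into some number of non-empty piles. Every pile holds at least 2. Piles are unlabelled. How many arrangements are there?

4

They are:
6
2,4
3,3
2,2,2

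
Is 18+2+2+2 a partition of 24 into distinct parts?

No

The parts sum to 24, and the condition 'all summands are distinct' is violated.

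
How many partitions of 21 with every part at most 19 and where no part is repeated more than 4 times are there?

503

Systematic enumeration (by largest part, then next-largest, …) yields 503.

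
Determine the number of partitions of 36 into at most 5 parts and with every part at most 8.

They are:
8 + 8 + 8 + 8 + 4
8 + 8 + 8 + 7 + 5
8 + 8 + 8 + 6 + 6
8 + 8 + 7 + 7 + 6
8 + 7 + 7 + 7 + 7

5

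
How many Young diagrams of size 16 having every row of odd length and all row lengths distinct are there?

5

Listing the qualifying partitions of 16:
1 + 15
3 + 13
5 + 11
7 + 9
1 + 3 + 5 + 7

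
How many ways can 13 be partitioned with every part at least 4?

Listing the qualifying partitions of 13:
13
9 + 4
8 + 5
7 + 6
5 + 4 + 4

5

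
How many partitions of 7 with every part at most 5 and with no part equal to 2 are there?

Enumerating:
5,1,1
4,3
4,1,1,1
3,3,1
3,1,1,1,1
1,1,1,1,1,1,1
That's 6 in total.

6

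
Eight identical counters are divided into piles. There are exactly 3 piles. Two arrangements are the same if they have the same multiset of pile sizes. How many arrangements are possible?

5

They are:
6, 1, 1
5, 2, 1
4, 3, 1
4, 2, 2
3, 3, 2
That's 5 in total.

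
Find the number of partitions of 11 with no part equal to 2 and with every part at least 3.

The partitions of 11 that satisfy the conditions:
11
8+3
7+4
6+5
5+3+3
4+4+3

6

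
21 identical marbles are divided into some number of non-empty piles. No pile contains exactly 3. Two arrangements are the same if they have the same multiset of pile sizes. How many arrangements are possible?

407

Direct enumeration gives 407 partitions.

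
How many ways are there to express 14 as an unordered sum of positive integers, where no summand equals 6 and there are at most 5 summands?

There are too many to list fully; the first 12 (by largest part) are:
14
1,13
2,12
1,1,12
3,11
1,2,11
1,1,1,11
4,10
1,3,10
2,2,10
1,1,2,10
1,1,1,1,10
…and 43 more, for 55 total.

55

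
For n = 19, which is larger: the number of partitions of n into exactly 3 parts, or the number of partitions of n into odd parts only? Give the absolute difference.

24

Partitions of 19 into exactly 3 parts: 30.
Partitions of 19 into odd parts only: 54.
|30 − 54| = 24.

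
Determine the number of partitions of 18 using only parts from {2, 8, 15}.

3

Enumerating:
8,8,2
8,2,2,2,2,2
2,2,2,2,2,2,2,2,2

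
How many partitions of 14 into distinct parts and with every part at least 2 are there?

Listing the qualifying partitions of 14:
14
12,2
11,3
10,4
9,5
9,3,2
8,6
8,4,2
7,5,2
7,4,3
6,5,3
5,4,3,2

12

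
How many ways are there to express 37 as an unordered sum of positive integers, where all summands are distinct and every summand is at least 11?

Listing the qualifying partitions of 37:
37
11,26
12,25
13,24
14,23
15,22
16,21
17,20
18,19
11,12,14

10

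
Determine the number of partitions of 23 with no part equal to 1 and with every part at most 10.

177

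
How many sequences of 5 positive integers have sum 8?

35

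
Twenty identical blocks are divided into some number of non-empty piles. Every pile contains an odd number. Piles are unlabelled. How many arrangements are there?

A partial list (first 12 by largest part):
19,1
17,3
17,1,1,1
15,5
15,3,1,1
15,1,1,1,1,1
13,7
13,5,1,1
13,3,3,1
13,3,1,1,1,1
13,1,1,1,1,1,1,1
11,9
…and 52 more, for 64 total.

64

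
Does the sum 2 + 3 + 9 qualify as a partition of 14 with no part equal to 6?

The parts sum to 14, and the condition 'no summand equals 6' holds.

Yes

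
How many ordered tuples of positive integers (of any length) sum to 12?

The number of compositions of n is 2^(n−1); here 2^11 = 2048.

2048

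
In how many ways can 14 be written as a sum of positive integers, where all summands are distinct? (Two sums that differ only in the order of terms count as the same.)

22

They are:
14
13+1
12+2
11+3
11+2+1
10+4
10+3+1
9+5
9+4+1
9+3+2
8+6
8+5+1
8+4+2
8+3+2+1
7+6+1
7+5+2
7+4+3
7+4+2+1
6+5+3
6+5+2+1
6+4+3+1
5+4+3+2
Counting gives 22.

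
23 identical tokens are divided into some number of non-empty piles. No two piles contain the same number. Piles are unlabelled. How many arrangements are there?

104

Enumerating by decreasing first part gives 104 partitions in all.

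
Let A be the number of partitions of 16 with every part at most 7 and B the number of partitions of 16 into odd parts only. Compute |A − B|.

Partitions of 16 with every part at most 7: 164.
Partitions of 16 into odd parts only: 32.
|164 − 32| = 132.

132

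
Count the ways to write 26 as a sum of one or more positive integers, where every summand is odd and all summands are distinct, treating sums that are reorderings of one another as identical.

12

They are:
1,25
3,23
5,21
7,19
9,17
1,3,5,17
11,15
1,3,7,15
1,3,9,13
1,5,7,13
1,5,9,11
3,5,7,11
Counting gives 12.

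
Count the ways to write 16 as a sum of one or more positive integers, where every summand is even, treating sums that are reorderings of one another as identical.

22

The partitions of 16 that satisfy the conditions:
16
14+2
12+4
12+2+2
10+6
10+4+2
10+2+2+2
8+8
8+6+2
8+4+4
8+4+2+2
8+2+2+2+2
6+6+4
6+6+2+2
6+4+4+2
6+4+2+2+2
6+2+2+2+2+2
4+4+4+4
4+4+4+2+2
4+4+2+2+2+2
4+2+2+2+2+2+2
2+2+2+2+2+2+2+2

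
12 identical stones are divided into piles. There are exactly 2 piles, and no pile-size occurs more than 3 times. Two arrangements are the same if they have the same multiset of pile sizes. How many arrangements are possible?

The partitions of 12 that satisfy the conditions:
11+1
10+2
9+3
8+4
7+5
6+6
That's 6 in total.

6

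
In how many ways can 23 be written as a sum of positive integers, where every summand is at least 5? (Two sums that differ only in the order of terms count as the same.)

21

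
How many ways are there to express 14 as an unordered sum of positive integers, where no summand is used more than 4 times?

100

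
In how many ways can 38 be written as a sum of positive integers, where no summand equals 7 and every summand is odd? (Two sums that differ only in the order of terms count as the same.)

524

Systematic enumeration (by largest part, then next-largest, …) yields 524.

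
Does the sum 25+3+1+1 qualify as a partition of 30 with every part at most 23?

The parts sum to 30, and the condition 'no summand exceeds 23' is violated.

No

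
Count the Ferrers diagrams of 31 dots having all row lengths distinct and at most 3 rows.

81

A full systematic count gives 81.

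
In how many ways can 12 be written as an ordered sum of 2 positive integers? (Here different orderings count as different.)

11

Place 1 bars in the 11 internal gaps of a row of 12 dots: C(11,1) = 11.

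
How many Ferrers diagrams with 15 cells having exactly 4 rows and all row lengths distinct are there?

They are:
9 + 3 + 2 + 1
8 + 4 + 2 + 1
7 + 5 + 2 + 1
7 + 4 + 3 + 1
6 + 5 + 3 + 1
6 + 4 + 3 + 2

6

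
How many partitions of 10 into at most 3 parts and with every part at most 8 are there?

Listing the qualifying partitions of 10:
8 + 2
8 + 1 + 1
7 + 3
7 + 2 + 1
6 + 4
6 + 3 + 1
6 + 2 + 2
5 + 5
5 + 4 + 1
5 + 3 + 2
4 + 4 + 2
4 + 3 + 3
That's 12 in total.

12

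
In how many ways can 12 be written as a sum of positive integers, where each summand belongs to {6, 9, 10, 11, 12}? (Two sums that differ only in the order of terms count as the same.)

Enumerating:
12
6, 6

2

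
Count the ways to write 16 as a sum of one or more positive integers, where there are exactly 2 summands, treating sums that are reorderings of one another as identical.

The partitions of 16 that satisfy the conditions:
15+1
14+2
13+3
12+4
11+5
10+6
9+7
8+8
Counting gives 8.

8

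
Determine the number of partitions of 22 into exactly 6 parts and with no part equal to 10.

There are 123 such partitions.

123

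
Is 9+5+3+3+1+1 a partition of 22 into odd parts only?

Yes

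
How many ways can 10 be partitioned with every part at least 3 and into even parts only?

Listing the qualifying partitions of 10:
10
4, 6

2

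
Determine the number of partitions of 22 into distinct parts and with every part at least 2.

48

There are too many to list fully; the first 12 (by largest part) are:
22
20+2
19+3
18+4
17+5
17+3+2
16+6
16+4+2
15+7
15+5+2
15+4+3
14+8
…and 36 more, for 48 total.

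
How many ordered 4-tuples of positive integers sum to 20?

969

A composition of 20 into 4 positive parts is chosen by placing 3 dividers among the 19 gaps between 20 units: C(19,3) = 969.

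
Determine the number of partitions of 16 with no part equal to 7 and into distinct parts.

25

Listing the qualifying partitions of 16:
16
15+1
14+2
13+3
13+2+1
12+4
12+3+1
11+5
11+4+1
11+3+2
10+6
10+5+1
10+4+2
10+3+2+1
9+6+1
9+5+2
9+4+3
9+4+2+1
8+6+2
8+5+3
8+5+2+1
8+4+3+1
6+5+4+1
6+5+3+2
6+4+3+2+1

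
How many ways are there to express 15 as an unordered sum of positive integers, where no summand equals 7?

154

Direct enumeration gives 154 partitions.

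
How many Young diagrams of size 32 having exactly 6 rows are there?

709

There are 709 such partitions.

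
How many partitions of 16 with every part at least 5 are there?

The partitions of 16 that satisfy the conditions:
16
11 + 5
10 + 6
9 + 7
8 + 8
6 + 5 + 5
That's 6 in total.

6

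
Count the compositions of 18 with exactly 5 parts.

Equivalently, choose which 4 of the 17 gaps become plus signs: C(17,4) = 2380.

2380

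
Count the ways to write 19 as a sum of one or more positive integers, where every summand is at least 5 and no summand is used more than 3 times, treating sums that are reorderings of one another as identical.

They are:
19
14 + 5
13 + 6
12 + 7
11 + 8
10 + 9
9 + 5 + 5
8 + 6 + 5
7 + 7 + 5
7 + 6 + 6
That's 10 in total.

10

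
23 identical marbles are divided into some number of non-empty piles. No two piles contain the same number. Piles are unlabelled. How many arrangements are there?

Counting exhaustively, 104 partitions satisfy the conditions.

104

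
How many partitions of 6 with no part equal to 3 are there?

Listing the qualifying partitions of 6:
6
5 + 1
4 + 2
4 + 1 + 1
2 + 2 + 2
2 + 2 + 1 + 1
2 + 1 + 1 + 1 + 1
1 + 1 + 1 + 1 + 1 + 1

8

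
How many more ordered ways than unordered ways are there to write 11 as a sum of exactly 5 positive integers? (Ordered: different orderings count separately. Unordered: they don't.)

Ordered (compositions into 5 parts): C(10,4) = 210.
Partitions of 11 into exactly 5 parts: 10.
Difference: 210 − 10 = 200.

200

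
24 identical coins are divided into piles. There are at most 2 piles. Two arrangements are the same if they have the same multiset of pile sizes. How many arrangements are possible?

13

Enumerating:
24
1,23
2,22
3,21
4,20
5,19
6,18
7,17
8,16
9,15
10,14
11,13
12,12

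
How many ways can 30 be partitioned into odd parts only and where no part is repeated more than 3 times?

100

Systematic enumeration (by largest part, then next-largest, …) yields 100.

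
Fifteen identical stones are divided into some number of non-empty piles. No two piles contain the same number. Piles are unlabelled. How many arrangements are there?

27

A partial list (first 12 by largest part):
15
14,1
13,2
12,3
12,2,1
11,4
11,3,1
10,5
10,4,1
10,3,2
9,6
9,5,1
…and 15 more, for 27 total.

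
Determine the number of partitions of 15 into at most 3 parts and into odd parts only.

The partitions of 15 that satisfy the conditions:
15
13 + 1 + 1
11 + 3 + 1
9 + 5 + 1
9 + 3 + 3
7 + 7 + 1
7 + 5 + 3
5 + 5 + 5

8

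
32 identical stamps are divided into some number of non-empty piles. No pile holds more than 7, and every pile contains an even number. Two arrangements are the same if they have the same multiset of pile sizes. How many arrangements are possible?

30

A partial list (first 12 by largest part):
6,6,6,6,6,2
6,6,6,6,4,4
6,6,6,6,4,2,2
6,6,6,6,2,2,2,2
6,6,6,4,4,4,2
6,6,6,4,4,2,2,2
6,6,6,4,2,2,2,2,2
6,6,6,2,2,2,2,2,2,2
6,6,4,4,4,4,4
6,6,4,4,4,4,2,2
6,6,4,4,4,2,2,2,2
6,6,4,4,2,2,2,2,2,2
…and 18 more, for 30 total.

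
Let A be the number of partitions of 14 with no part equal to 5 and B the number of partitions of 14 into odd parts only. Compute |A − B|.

83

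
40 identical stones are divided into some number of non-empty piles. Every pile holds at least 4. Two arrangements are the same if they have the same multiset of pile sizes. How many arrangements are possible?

688

Systematic enumeration (by largest part, then next-largest, …) yields 688.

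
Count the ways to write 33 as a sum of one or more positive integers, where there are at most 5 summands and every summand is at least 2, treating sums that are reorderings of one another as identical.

A full systematic count gives 567.

567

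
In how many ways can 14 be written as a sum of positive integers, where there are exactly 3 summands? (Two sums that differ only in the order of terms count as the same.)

Enumerating:
12 + 1 + 1
11 + 2 + 1
10 + 3 + 1
10 + 2 + 2
9 + 4 + 1
9 + 3 + 2
8 + 5 + 1
8 + 4 + 2
8 + 3 + 3
7 + 6 + 1
7 + 5 + 2
7 + 4 + 3
6 + 6 + 2
6 + 5 + 3
6 + 4 + 4
5 + 5 + 4

16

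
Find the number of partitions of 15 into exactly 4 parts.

27

There are too many to list fully; the first 12 (by largest part) are:
1 + 1 + 1 + 12
1 + 1 + 2 + 11
1 + 1 + 3 + 10
1 + 2 + 2 + 10
1 + 1 + 4 + 9
1 + 2 + 3 + 9
2 + 2 + 2 + 9
1 + 1 + 5 + 8
1 + 2 + 4 + 8
1 + 3 + 3 + 8
2 + 2 + 3 + 8
1 + 1 + 6 + 7
…and 15 more, for 27 total.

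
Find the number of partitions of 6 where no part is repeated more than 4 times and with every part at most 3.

6

Enumerating:
3 + 3
3 + 2 + 1
3 + 1 + 1 + 1
2 + 2 + 2
2 + 2 + 1 + 1
2 + 1 + 1 + 1 + 1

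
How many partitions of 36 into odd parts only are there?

668

Enumerating by decreasing first part gives 668 partitions in all.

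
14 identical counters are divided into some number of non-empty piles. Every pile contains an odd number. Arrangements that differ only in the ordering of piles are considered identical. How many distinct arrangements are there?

22

The partitions of 14 that satisfy the conditions:
13,1
11,3
11,1,1,1
9,5
9,3,1,1
9,1,1,1,1,1
7,7
7,5,1,1
7,3,3,1
7,3,1,1,1,1
7,1,1,1,1,1,1,1
5,5,3,1
5,5,1,1,1,1
5,3,3,3
5,3,3,1,1,1
5,3,1,1,1,1,1,1
5,1,1,1,1,1,1,1,1,1
3,3,3,3,1,1
3,3,3,1,1,1,1,1
3,3,1,1,1,1,1,1,1,1
3,1,1,1,1,1,1,1,1,1,1,1
1,1,1,1,1,1,1,1,1,1,1,1,1,1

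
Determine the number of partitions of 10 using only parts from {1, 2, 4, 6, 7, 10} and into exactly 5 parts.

3

Enumerating:
6, 1, 1, 1, 1
4, 2, 2, 1, 1
2, 2, 2, 2, 2
That's 3 in total.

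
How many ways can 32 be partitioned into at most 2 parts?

17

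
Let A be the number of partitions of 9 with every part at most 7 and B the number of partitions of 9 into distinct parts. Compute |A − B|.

20

Partitions of 9 with every part at most 7: 28.
Partitions of 9 into distinct parts: 8.
|28 − 8| = 20.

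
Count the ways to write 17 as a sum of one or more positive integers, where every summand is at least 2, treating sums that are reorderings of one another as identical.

There are too many to list fully; the first 12 (by largest part) are:
17
15,2
14,3
13,4
13,2,2
12,5
12,3,2
11,6
11,4,2
11,3,3
11,2,2,2
10,7
…and 54 more, for 66 total.

66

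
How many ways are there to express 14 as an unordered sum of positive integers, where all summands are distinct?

22

The partitions of 14 that satisfy the conditions:
14
1, 13
2, 12
3, 11
1, 2, 11
4, 10
1, 3, 10
5, 9
1, 4, 9
2, 3, 9
6, 8
1, 5, 8
2, 4, 8
1, 2, 3, 8
1, 6, 7
2, 5, 7
3, 4, 7
1, 2, 4, 7
3, 5, 6
1, 2, 5, 6
1, 3, 4, 6
2, 3, 4, 5
That's 22 in total.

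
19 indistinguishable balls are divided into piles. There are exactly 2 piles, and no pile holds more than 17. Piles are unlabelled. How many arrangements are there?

Listing the qualifying partitions of 19:
17+2
16+3
15+4
14+5
13+6
12+7
11+8
10+9
That's 8 in total.

8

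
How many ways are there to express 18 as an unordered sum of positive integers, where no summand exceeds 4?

84

Systematic enumeration (by largest part, then next-largest, …) yields 84.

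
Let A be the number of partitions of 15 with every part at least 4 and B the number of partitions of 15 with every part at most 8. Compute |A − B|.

138

Partitions of 15 with every part at least 4: 8.
Partitions of 15 with every part at most 8: 146.
|8 − 146| = 138.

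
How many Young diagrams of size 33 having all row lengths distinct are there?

448

A full systematic count gives 448.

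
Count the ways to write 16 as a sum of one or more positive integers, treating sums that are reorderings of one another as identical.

231

Enumerating by decreasing first part gives 231 partitions in all.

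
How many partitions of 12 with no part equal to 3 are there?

47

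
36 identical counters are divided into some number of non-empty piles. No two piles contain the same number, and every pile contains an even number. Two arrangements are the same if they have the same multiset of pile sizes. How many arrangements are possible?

46

There are too many to list fully; the first 12 (by largest part) are:
36
2 + 34
4 + 32
6 + 30
2 + 4 + 30
8 + 28
2 + 6 + 28
10 + 26
2 + 8 + 26
4 + 6 + 26
12 + 24
2 + 10 + 24
…and 34 more, for 46 total.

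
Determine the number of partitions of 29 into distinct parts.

256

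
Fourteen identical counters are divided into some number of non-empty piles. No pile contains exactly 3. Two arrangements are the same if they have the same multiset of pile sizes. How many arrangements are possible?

79

Direct enumeration gives 79 partitions.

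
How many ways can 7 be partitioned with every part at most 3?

8

Enumerating:
1, 3, 3
2, 2, 3
1, 1, 2, 3
1, 1, 1, 1, 3
1, 2, 2, 2
1, 1, 1, 2, 2
1, 1, 1, 1, 1, 2
1, 1, 1, 1, 1, 1, 1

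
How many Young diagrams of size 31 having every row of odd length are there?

A full systematic count gives 340.

340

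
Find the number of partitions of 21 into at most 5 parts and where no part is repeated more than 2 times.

There are 184 such partitions.

184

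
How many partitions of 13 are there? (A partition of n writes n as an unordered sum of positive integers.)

101

A full systematic count gives 101.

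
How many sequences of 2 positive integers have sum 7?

By stars and bars with positive parts, the count is C(6,1) = 6.

6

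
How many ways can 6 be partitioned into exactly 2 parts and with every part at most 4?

2

Listing the qualifying partitions of 6:
2 + 4
3 + 3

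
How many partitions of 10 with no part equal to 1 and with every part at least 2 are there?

Enumerating:
10
8,2
7,3
6,4
6,2,2
5,5
5,3,2
4,4,2
4,3,3
4,2,2,2
3,3,2,2
2,2,2,2,2
That's 12 in total.

12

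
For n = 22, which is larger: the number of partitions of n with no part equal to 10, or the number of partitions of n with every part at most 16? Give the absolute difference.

Partitions of 22 with no part equal to 10: 925.
Partitions of 22 with every part at most 16: 983.
|925 − 983| = 58.

58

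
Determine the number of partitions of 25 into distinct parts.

Enumerating by decreasing first part gives 142 partitions in all.

142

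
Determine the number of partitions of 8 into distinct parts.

6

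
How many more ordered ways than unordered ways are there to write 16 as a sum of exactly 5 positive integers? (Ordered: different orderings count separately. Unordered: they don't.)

Ordered (compositions into 5 parts): C(15,4) = 1365.
Unordered (partitions into 5 parts): 37.
Difference: 1365 − 37 = 1328.

1328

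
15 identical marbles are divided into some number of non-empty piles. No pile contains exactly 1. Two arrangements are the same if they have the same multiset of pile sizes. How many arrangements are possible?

41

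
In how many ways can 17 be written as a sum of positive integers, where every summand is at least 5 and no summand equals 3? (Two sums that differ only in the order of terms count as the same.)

7

Enumerating:
17
12,5
11,6
10,7
9,8
7,5,5
6,6,5
That's 7 in total.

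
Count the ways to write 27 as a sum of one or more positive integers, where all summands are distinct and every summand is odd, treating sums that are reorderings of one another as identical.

Enumerating:
27
23 + 3 + 1
21 + 5 + 1
19 + 7 + 1
19 + 5 + 3
17 + 9 + 1
17 + 7 + 3
15 + 11 + 1
15 + 9 + 3
15 + 7 + 5
13 + 11 + 3
13 + 9 + 5
11 + 9 + 7
11 + 7 + 5 + 3 + 1
That's 14 in total.

14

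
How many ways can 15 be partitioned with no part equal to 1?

There are too many to list fully; the first 12 (by largest part) are:
15
2 + 13
3 + 12
4 + 11
2 + 2 + 11
5 + 10
2 + 3 + 10
6 + 9
2 + 4 + 9
3 + 3 + 9
2 + 2 + 2 + 9
7 + 8
…and 29 more, for 41 total.

41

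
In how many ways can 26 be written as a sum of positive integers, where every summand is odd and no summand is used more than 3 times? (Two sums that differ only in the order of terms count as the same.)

61

A partial list (first 12 by largest part):
25,1
23,3
23,1,1,1
21,5
21,3,1,1
19,7
19,5,1,1
19,3,3,1
17,9
17,7,1,1
17,5,3,1
17,3,3,3
…and 49 more, for 61 total.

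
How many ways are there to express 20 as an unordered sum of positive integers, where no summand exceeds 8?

Counting exhaustively, 434 partitions satisfy the conditions.

434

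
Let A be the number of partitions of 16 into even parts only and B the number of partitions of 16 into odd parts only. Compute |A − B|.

10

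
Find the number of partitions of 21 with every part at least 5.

15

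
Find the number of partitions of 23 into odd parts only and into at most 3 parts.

Enumerating:
23
21+1+1
19+3+1
17+5+1
17+3+3
15+7+1
15+5+3
13+9+1
13+7+3
13+5+5
11+11+1
11+9+3
11+7+5
9+9+5
9+7+7

15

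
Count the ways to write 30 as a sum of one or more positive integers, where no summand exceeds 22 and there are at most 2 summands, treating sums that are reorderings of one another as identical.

8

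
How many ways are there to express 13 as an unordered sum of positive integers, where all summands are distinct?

They are:
13
12 + 1
11 + 2
10 + 3
10 + 2 + 1
9 + 4
9 + 3 + 1
8 + 5
8 + 4 + 1
8 + 3 + 2
7 + 6
7 + 5 + 1
7 + 4 + 2
7 + 3 + 2 + 1
6 + 5 + 2
6 + 4 + 3
6 + 4 + 2 + 1
5 + 4 + 3 + 1
Counting gives 18.

18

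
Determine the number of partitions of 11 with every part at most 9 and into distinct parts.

10

The partitions of 11 that satisfy the conditions:
9 + 2
8 + 3
8 + 2 + 1
7 + 4
7 + 3 + 1
6 + 5
6 + 4 + 1
6 + 3 + 2
5 + 4 + 2
5 + 3 + 2 + 1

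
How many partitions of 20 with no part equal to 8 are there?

There are 550 such partitions.

550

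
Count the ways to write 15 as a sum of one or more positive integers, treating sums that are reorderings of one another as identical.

176

Counting exhaustively, 176 partitions satisfy the conditions.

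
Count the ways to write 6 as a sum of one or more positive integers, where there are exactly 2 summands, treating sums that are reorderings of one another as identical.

3

They are:
1,5
2,4
3,3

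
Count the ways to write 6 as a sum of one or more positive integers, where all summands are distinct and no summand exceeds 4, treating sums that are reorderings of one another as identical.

2

Listing the qualifying partitions of 6:
4, 2
3, 2, 1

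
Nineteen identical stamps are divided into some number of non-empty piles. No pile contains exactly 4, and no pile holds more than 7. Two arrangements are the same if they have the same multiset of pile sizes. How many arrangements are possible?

169

There are 169 such partitions.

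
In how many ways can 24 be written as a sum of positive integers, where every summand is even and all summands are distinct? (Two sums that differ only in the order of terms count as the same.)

15

Listing the qualifying partitions of 24:
24
22 + 2
20 + 4
18 + 6
18 + 4 + 2
16 + 8
16 + 6 + 2
14 + 10
14 + 8 + 2
14 + 6 + 4
12 + 10 + 2
12 + 8 + 4
12 + 6 + 4 + 2
10 + 8 + 6
10 + 8 + 4 + 2
That's 15 in total.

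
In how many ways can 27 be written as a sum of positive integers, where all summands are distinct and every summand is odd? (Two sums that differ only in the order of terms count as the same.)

Listing the qualifying partitions of 27:
27
23,3,1
21,5,1
19,7,1
19,5,3
17,9,1
17,7,3
15,11,1
15,9,3
15,7,5
13,11,3
13,9,5
11,9,7
11,7,5,3,1
Counting gives 14.

14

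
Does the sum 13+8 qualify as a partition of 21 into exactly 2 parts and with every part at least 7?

Yes

The parts sum to 21, and the condition 'there are exactly 2 summands' holds; the condition 'every summand is at least 7' holds.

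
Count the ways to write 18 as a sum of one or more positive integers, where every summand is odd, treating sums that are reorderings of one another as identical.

There are too many to list fully; the first 12 (by largest part) are:
1 + 17
3 + 15
1 + 1 + 1 + 15
5 + 13
1 + 1 + 3 + 13
1 + 1 + 1 + 1 + 1 + 13
7 + 11
1 + 1 + 5 + 11
1 + 3 + 3 + 11
1 + 1 + 1 + 1 + 3 + 11
1 + 1 + 1 + 1 + 1 + 1 + 1 + 11
9 + 9
…and 34 more, for 46 total.

46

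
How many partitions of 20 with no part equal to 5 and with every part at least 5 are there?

8

Listing the qualifying partitions of 20:
20
14 + 6
13 + 7
12 + 8
11 + 9
10 + 10
8 + 6 + 6
7 + 7 + 6
That's 8 in total.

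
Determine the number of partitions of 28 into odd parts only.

222

A full systematic count gives 222.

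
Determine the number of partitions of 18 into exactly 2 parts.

The partitions of 18 that satisfy the conditions:
1,17
2,16
3,15
4,14
5,13
6,12
7,11
8,10
9,9
Counting gives 9.

9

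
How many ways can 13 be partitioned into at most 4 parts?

There are too many to list fully; the first 12 (by largest part) are:
13
12, 1
11, 2
11, 1, 1
10, 3
10, 2, 1
10, 1, 1, 1
9, 4
9, 3, 1
9, 2, 2
9, 2, 1, 1
8, 5
…and 27 more, for 39 total.

39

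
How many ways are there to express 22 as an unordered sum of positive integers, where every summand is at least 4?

34

There are too many to list fully; the first 12 (by largest part) are:
22
18, 4
17, 5
16, 6
15, 7
14, 8
14, 4, 4
13, 9
13, 5, 4
12, 10
12, 6, 4
12, 5, 5
…and 22 more, for 34 total.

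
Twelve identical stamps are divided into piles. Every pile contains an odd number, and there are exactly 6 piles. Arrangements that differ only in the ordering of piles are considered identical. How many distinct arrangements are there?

Enumerating:
1,1,1,1,1,7
1,1,1,1,3,5
1,1,1,3,3,3
Counting gives 3.

3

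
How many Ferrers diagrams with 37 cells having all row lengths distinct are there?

760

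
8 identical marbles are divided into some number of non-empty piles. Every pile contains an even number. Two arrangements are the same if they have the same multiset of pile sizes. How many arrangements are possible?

5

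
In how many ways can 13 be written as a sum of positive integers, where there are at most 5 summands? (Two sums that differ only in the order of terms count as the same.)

57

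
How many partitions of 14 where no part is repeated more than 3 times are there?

82

Counting exhaustively, 82 partitions satisfy the conditions.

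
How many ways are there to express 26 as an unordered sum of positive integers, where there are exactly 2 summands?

Listing the qualifying partitions of 26:
1+25
2+24
3+23
4+22
5+21
6+20
7+19
8+18
9+17
10+16
11+15
12+14
13+13

13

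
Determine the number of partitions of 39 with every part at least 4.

583

Enumerating by decreasing first part gives 583 partitions in all.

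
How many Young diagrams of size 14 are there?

Enumerating by decreasing first part gives 135 partitions in all.

135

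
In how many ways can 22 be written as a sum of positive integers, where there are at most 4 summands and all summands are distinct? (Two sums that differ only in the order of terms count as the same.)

75

Enumerating by decreasing first part gives 75 partitions in all.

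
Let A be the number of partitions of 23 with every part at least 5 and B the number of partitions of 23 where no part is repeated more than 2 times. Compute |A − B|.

334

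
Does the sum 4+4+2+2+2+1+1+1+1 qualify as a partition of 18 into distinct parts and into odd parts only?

No

The parts sum to 18, and the condition 'all summands are distinct' is violated.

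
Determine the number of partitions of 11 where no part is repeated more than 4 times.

44

A partial list (first 12 by largest part):
11
10, 1
9, 2
9, 1, 1
8, 3
8, 2, 1
8, 1, 1, 1
7, 4
7, 3, 1
7, 2, 2
7, 2, 1, 1
7, 1, 1, 1, 1
…and 32 more, for 44 total.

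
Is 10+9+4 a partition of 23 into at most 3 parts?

Yes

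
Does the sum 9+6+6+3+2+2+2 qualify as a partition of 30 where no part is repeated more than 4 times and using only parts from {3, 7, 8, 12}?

The parts sum to 30, and the condition 'each summand belongs to {3, 7, 8, 12}' is violated.

No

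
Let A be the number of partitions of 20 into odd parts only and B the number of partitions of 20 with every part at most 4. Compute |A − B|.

44

Partitions of 20 into odd parts only: 64.
Partitions of 20 with every part at most 4: 108.
|64 − 108| = 44.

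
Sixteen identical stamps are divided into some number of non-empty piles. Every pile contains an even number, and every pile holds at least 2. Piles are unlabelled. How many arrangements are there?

Listing the qualifying partitions of 16:
16
14,2
12,4
12,2,2
10,6
10,4,2
10,2,2,2
8,8
8,6,2
8,4,4
8,4,2,2
8,2,2,2,2
6,6,4
6,6,2,2
6,4,4,2
6,4,2,2,2
6,2,2,2,2,2
4,4,4,4
4,4,4,2,2
4,4,2,2,2,2
4,2,2,2,2,2,2
2,2,2,2,2,2,2,2
Counting gives 22.

22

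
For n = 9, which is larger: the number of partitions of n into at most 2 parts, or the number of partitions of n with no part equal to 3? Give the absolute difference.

Partitions of 9 into at most 2 parts: 5.
Partitions of 9 with no part equal to 3: 19.
|5 − 19| = 14.

14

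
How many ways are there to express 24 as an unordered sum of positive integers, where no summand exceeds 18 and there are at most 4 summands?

153

Systematic enumeration (by largest part, then next-largest, …) yields 153.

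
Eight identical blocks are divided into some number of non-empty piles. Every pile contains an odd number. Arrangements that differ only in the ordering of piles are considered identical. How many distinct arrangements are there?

6

Enumerating:
7,1
5,3
5,1,1,1
3,3,1,1
3,1,1,1,1,1
1,1,1,1,1,1,1,1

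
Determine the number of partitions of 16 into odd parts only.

32

There are too many to list fully; the first 12 (by largest part) are:
15+1
13+3
13+1+1+1
11+5
11+3+1+1
11+1+1+1+1+1
9+7
9+5+1+1
9+3+3+1
9+3+1+1+1+1
9+1+1+1+1+1+1+1
7+7+1+1
…and 20 more, for 32 total.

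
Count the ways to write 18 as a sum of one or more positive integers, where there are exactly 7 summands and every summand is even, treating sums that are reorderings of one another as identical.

The partitions of 18 that satisfy the conditions:
6+2+2+2+2+2+2
4+4+2+2+2+2+2

2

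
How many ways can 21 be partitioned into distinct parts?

Systematic enumeration (by largest part, then next-largest, …) yields 76.

76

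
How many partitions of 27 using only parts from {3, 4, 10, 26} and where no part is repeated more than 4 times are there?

2

Listing the qualifying partitions of 27:
10,10,4,3
10,4,4,3,3,3
That's 2 in total.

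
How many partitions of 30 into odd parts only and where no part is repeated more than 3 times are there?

100

There are 100 such partitions.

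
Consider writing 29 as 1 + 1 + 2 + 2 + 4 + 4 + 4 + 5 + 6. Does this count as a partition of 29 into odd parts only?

The parts sum to 29, and the condition 'every summand is odd' is violated.

No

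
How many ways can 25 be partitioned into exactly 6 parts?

235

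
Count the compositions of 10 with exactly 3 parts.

By stars and bars with positive parts, the count is C(9,2) = 36.

36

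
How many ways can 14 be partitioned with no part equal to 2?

There are too many to list fully; the first 12 (by largest part) are:
14
1 + 13
1 + 1 + 12
3 + 11
1 + 1 + 1 + 11
4 + 10
1 + 3 + 10
1 + 1 + 1 + 1 + 10
5 + 9
1 + 4 + 9
1 + 1 + 3 + 9
1 + 1 + 1 + 1 + 1 + 9
…and 46 more, for 58 total.

58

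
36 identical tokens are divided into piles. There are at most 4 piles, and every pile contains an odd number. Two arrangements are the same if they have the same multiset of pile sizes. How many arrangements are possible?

Enumerating by decreasing first part gives 73 partitions in all.

73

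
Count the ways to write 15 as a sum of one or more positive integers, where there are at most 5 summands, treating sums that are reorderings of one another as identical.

84

Systematic enumeration (by largest part, then next-largest, …) yields 84.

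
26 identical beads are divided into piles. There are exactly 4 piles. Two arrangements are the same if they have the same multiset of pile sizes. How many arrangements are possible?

136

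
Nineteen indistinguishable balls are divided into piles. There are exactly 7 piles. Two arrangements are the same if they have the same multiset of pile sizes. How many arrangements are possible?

There are too many to list fully; the first 12 (by largest part) are:
13 + 1 + 1 + 1 + 1 + 1 + 1
12 + 2 + 1 + 1 + 1 + 1 + 1
11 + 3 + 1 + 1 + 1 + 1 + 1
11 + 2 + 2 + 1 + 1 + 1 + 1
10 + 4 + 1 + 1 + 1 + 1 + 1
10 + 3 + 2 + 1 + 1 + 1 + 1
10 + 2 + 2 + 2 + 1 + 1 + 1
9 + 5 + 1 + 1 + 1 + 1 + 1
9 + 4 + 2 + 1 + 1 + 1 + 1
9 + 3 + 3 + 1 + 1 + 1 + 1
9 + 3 + 2 + 2 + 1 + 1 + 1
9 + 2 + 2 + 2 + 2 + 1 + 1
…and 53 more, for 65 total.

65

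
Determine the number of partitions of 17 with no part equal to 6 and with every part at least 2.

A partial list (first 12 by largest part):
17
15 + 2
14 + 3
13 + 4
13 + 2 + 2
12 + 5
12 + 3 + 2
11 + 4 + 2
11 + 3 + 3
11 + 2 + 2 + 2
10 + 7
10 + 5 + 2
…and 40 more, for 52 total.

52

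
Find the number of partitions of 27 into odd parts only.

192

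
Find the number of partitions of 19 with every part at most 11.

445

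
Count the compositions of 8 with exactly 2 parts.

Equivalently, choose which 1 of the 7 gaps become plus signs: C(7,1) = 7.

7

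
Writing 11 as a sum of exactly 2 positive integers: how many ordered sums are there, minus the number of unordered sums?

5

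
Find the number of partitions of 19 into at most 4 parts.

Enumerating by decreasing first part gives 94 partitions in all.

94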